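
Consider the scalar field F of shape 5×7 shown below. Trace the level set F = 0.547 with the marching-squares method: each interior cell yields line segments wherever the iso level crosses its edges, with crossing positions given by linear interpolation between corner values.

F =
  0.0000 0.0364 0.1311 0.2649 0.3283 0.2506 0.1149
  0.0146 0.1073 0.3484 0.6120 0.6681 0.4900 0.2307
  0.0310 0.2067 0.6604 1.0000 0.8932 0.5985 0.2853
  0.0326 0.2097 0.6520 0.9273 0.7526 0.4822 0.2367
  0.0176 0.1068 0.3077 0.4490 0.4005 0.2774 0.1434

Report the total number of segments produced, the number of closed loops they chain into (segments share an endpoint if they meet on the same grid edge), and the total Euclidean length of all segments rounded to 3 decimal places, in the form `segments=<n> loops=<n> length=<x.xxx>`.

cell (0,2): code 0100 → (0.813,3.000)–(1.000,2.753)
cell (0,3): code 1100 → (0.644,4.000)–(0.813,3.000)
cell (0,4): code 1000 → (1.000,4.680)–(0.644,4.000)
cell (1,1): code 0100 → (1.637,2.000)–(2.000,1.750)
cell (1,2): code 1110 → (1.000,2.753)–(1.637,2.000)
cell (1,4): code 1101 → (1.525,5.000)–(1.000,4.680)
cell (1,5): code 1000 → (2.000,5.164)–(1.525,5.000)
cell (2,1): code 0110 → (2.000,1.750)–(3.000,1.763)
cell (2,4): code 1011 → (3.000,4.760)–(2.443,5.000)
cell (2,5): code 0001 → (2.443,5.000)–(2.000,5.164)
cell (3,1): code 0010 → (3.000,1.763)–(3.305,2.000)
cell (3,2): code 0011 → (3.305,2.000)–(3.795,3.000)
cell (3,3): code 0011 → (3.795,3.000)–(3.584,4.000)
cell (3,4): code 0001 → (3.584,4.000)–(3.000,4.760)
total: 14 segments, chained into 1 closed loop(s), length Σ = 10.196295

segments=14 loops=1 length=10.196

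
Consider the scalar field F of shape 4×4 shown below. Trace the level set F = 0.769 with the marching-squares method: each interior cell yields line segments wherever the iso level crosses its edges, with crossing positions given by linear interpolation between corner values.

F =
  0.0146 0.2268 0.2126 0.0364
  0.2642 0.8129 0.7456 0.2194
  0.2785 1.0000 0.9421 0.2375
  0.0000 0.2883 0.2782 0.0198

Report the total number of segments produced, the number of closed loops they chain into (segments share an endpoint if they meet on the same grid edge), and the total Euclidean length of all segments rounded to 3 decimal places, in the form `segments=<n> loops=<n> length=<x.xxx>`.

cell (0,0): code 0100 → (0.925,1.000)–(1.000,0.920)
cell (0,1): code 1000 → (1.000,1.652)–(0.925,1.000)
cell (1,0): code 0110 → (1.000,0.920)–(2.000,0.680)
cell (1,1): code 1101 → (1.119,2.000)–(1.000,1.652)
cell (1,2): code 1000 → (2.000,2.246)–(1.119,2.000)
cell (2,0): code 0010 → (2.000,0.680)–(2.325,1.000)
cell (2,1): code 0011 → (2.325,1.000)–(2.261,2.000)
cell (2,2): code 0001 → (2.261,2.000)–(2.000,2.246)
total: 8 segments, chained into 1 closed loop(s), length Σ = 4.892863

segments=8 loops=1 length=4.893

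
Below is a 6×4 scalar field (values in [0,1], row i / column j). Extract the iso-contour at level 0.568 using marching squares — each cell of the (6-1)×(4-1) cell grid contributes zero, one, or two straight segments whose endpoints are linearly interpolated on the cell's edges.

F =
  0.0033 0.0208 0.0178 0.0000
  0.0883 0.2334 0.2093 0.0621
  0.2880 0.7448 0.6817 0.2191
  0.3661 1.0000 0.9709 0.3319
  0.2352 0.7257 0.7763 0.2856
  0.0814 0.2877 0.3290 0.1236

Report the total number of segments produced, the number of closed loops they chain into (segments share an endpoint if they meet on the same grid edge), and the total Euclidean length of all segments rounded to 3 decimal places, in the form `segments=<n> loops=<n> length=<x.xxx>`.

segments=10 loops=1 length=8.185

cell (1,0): code 0100 → (1.654,1.000)–(2.000,0.613)
cell (1,1): code 1100 → (1.759,2.000)–(1.654,1.000)
cell (1,2): code 1000 → (2.000,2.246)–(1.759,2.000)
cell (2,0): code 0110 → (2.000,0.613)–(3.000,0.319)
cell (2,2): code 1001 → (3.000,2.631)–(2.000,2.246)
cell (3,0): code 0110 → (3.000,0.319)–(4.000,0.678)
cell (3,2): code 1001 → (4.000,2.424)–(3.000,2.631)
cell (4,0): code 0010 → (4.000,0.678)–(4.360,1.000)
cell (4,1): code 0011 → (4.360,1.000)–(4.466,2.000)
cell (4,2): code 0001 → (4.466,2.000)–(4.000,2.424)
total: 10 segments, chained into 1 closed loop(s), length Σ = 8.184589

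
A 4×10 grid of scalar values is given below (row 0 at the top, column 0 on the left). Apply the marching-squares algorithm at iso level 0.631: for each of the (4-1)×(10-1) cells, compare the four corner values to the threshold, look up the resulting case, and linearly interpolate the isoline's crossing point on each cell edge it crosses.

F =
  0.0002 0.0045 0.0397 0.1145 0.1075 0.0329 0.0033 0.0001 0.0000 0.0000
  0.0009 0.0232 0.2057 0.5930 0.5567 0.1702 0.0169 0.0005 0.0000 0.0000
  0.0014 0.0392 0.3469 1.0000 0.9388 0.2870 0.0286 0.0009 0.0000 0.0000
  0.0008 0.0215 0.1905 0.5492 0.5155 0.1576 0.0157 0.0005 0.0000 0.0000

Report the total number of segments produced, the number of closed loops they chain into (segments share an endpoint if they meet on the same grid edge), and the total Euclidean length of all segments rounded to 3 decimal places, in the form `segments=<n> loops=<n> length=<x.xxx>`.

segments=6 loops=1 length=5.873

cell (1,2): code 0100 → (1.093,3.000)–(2.000,2.435)
cell (1,3): code 1100 → (1.194,4.000)–(1.093,3.000)
cell (1,4): code 1000 → (2.000,4.472)–(1.194,4.000)
cell (2,2): code 0010 → (2.000,2.435)–(2.819,3.000)
cell (2,3): code 0011 → (2.819,3.000)–(2.727,4.000)
cell (2,4): code 0001 → (2.727,4.000)–(2.000,4.472)
total: 6 segments, chained into 1 closed loop(s), length Σ = 5.872933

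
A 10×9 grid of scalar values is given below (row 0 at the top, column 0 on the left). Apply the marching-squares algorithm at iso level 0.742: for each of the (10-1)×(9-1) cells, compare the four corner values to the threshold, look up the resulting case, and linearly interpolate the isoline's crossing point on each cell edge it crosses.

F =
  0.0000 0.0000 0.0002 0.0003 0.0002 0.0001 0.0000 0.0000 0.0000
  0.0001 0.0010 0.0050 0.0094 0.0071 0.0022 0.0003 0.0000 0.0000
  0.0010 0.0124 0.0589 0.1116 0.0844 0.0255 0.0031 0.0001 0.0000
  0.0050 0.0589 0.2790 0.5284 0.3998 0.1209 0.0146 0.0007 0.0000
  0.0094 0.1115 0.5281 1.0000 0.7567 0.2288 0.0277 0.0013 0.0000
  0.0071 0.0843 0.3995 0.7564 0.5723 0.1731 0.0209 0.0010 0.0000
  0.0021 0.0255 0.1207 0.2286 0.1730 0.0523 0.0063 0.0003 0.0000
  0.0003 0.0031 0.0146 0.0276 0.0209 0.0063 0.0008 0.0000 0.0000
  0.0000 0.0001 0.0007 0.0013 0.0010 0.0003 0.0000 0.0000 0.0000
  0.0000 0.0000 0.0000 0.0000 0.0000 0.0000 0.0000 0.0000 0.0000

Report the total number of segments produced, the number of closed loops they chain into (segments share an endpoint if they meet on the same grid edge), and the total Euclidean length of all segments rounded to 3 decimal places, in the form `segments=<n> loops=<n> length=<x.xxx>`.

cell (3,2): code 0100 → (3.453,3.000)–(4.000,2.453)
cell (3,3): code 1100 → (3.959,4.000)–(3.453,3.000)
cell (3,4): code 1000 → (4.000,4.028)–(3.959,4.000)
cell (4,2): code 0110 → (4.000,2.453)–(5.000,2.960)
cell (4,3): code 1011 → (5.000,3.078)–(4.080,4.000)
cell (4,4): code 0001 → (4.080,4.000)–(4.000,4.028)
cell (5,2): code 0010 → (5.000,2.960)–(5.027,3.000)
cell (5,3): code 0001 → (5.027,3.000)–(5.000,3.078)
total: 8 segments, chained into 1 closed loop(s), length Σ = 4.583255

segments=8 loops=1 length=4.583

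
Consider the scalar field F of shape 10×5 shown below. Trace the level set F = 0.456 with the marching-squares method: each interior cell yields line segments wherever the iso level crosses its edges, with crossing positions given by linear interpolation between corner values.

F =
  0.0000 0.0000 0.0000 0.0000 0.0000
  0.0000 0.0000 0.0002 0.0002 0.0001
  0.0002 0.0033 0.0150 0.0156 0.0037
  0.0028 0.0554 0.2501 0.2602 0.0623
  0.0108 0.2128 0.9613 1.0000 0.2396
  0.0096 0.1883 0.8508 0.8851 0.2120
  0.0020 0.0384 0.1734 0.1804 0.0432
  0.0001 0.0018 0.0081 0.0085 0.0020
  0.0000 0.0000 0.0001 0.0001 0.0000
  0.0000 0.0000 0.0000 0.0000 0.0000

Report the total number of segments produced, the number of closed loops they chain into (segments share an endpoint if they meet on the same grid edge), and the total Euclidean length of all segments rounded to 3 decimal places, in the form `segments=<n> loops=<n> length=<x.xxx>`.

cell (3,1): code 0100 → (3.290,2.000)–(4.000,1.325)
cell (3,2): code 1100 → (3.265,3.000)–(3.290,2.000)
cell (3,3): code 1000 → (4.000,3.715)–(3.265,3.000)
cell (4,1): code 0110 → (4.000,1.325)–(5.000,1.404)
cell (4,3): code 1001 → (5.000,3.637)–(4.000,3.715)
cell (5,1): code 0010 → (5.000,1.404)–(5.583,2.000)
cell (5,2): code 0011 → (5.583,2.000)–(5.609,3.000)
cell (5,3): code 0001 → (5.609,3.000)–(5.000,3.637)
total: 8 segments, chained into 1 closed loop(s), length Σ = 7.727929

segments=8 loops=1 length=7.728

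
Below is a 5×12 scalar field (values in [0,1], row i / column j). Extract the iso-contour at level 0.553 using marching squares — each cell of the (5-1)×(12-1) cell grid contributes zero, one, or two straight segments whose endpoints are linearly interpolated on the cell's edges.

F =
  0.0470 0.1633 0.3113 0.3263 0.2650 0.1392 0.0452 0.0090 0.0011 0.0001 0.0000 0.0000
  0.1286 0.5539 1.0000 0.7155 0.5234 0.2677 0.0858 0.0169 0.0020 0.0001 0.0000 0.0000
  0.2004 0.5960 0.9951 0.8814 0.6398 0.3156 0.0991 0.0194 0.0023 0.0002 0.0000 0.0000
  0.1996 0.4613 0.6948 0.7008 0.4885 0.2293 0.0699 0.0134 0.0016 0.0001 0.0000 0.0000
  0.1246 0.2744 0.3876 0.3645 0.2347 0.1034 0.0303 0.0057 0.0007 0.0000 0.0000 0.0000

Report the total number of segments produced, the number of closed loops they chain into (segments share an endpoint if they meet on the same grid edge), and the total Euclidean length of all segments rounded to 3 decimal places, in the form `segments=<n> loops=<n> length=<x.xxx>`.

segments=14 loops=1 length=10.125

cell (0,0): code 0100 → (0.998,1.000)–(1.000,0.998)
cell (0,1): code 1100 → (0.351,2.000)–(0.998,1.000)
cell (0,2): code 1100 → (0.582,3.000)–(0.351,2.000)
cell (0,3): code 1000 → (1.000,3.846)–(0.582,3.000)
cell (1,0): code 0110 → (1.000,0.998)–(2.000,0.891)
cell (1,3): code 1101 → (1.254,4.000)–(1.000,3.846)
cell (1,4): code 1000 → (2.000,4.268)–(1.254,4.000)
cell (2,0): code 0010 → (2.000,0.891)–(2.319,1.000)
cell (2,1): code 0111 → (2.319,1.000)–(3.000,1.393)
cell (2,3): code 1011 → (3.000,3.696)–(2.574,4.000)
cell (2,4): code 0001 → (2.574,4.000)–(2.000,4.268)
cell (3,1): code 0010 → (3.000,1.393)–(3.462,2.000)
cell (3,2): code 0011 → (3.462,2.000)–(3.439,3.000)
cell (3,3): code 0001 → (3.439,3.000)–(3.000,3.696)
total: 14 segments, chained into 1 closed loop(s), length Σ = 10.125221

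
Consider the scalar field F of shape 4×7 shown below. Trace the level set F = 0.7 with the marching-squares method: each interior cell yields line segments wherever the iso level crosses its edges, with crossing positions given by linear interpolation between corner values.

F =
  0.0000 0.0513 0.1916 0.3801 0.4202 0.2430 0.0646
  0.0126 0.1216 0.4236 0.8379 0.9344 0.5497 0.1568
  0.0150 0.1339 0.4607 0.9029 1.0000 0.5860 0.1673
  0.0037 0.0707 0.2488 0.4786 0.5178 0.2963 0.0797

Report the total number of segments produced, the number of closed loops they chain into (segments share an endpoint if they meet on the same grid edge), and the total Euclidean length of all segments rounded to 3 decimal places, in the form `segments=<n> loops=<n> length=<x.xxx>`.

cell (0,2): code 0100 → (0.699,3.000)–(1.000,2.667)
cell (0,3): code 1100 → (0.544,4.000)–(0.699,3.000)
cell (0,4): code 1000 → (1.000,4.609)–(0.544,4.000)
cell (1,2): code 0110 → (1.000,2.667)–(2.000,2.541)
cell (1,4): code 1001 → (2.000,4.725)–(1.000,4.609)
cell (2,2): code 0010 → (2.000,2.541)–(2.478,3.000)
cell (2,3): code 0011 → (2.478,3.000)–(2.622,4.000)
cell (2,4): code 0001 → (2.622,4.000)–(2.000,4.725)
total: 8 segments, chained into 1 closed loop(s), length Σ = 6.864404

segments=8 loops=1 length=6.864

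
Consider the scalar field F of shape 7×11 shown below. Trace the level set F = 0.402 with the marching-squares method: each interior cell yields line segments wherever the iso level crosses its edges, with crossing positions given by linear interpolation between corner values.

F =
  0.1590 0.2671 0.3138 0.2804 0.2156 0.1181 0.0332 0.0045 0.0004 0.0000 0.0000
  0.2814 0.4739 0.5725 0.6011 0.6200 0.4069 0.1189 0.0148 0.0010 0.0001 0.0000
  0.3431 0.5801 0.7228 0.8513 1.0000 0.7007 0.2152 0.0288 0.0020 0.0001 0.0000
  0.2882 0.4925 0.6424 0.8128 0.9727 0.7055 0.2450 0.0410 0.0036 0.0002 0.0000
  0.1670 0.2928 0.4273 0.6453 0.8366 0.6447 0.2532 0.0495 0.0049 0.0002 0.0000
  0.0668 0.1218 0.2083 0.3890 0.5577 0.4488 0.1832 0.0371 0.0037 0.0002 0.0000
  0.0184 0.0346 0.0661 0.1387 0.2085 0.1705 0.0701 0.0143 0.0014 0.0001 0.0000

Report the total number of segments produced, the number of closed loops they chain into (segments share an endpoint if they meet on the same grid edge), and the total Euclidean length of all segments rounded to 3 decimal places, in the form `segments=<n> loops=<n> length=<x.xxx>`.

segments=20 loops=1 length=16.624

cell (0,0): code 0100 → (0.652,1.000)–(1.000,0.626)
cell (0,1): code 1100 → (0.341,2.000)–(0.652,1.000)
cell (0,2): code 1100 → (0.379,3.000)–(0.341,2.000)
cell (0,3): code 1100 → (0.461,4.000)–(0.379,3.000)
cell (0,4): code 1100 → (0.983,5.000)–(0.461,4.000)
cell (0,5): code 1000 → (1.000,5.017)–(0.983,5.000)
cell (1,0): code 0110 → (1.000,0.626)–(2.000,0.249)
cell (1,5): code 1001 → (2.000,5.615)–(1.000,5.017)
cell (2,0): code 0110 → (2.000,0.249)–(3.000,0.557)
cell (2,5): code 1001 → (3.000,5.659)–(2.000,5.615)
cell (3,0): code 0010 → (3.000,0.557)–(3.453,1.000)
cell (3,1): code 0111 → (3.453,1.000)–(4.000,1.812)
cell (3,5): code 1001 → (4.000,5.620)–(3.000,5.659)
cell (4,1): code 0010 → (4.000,1.812)–(4.116,2.000)
cell (4,2): code 0011 → (4.116,2.000)–(4.949,3.000)
cell (4,3): code 0111 → (4.949,3.000)–(5.000,3.077)
cell (4,5): code 1001 → (5.000,5.176)–(4.000,5.620)
cell (5,3): code 0010 → (5.000,3.077)–(5.446,4.000)
cell (5,4): code 0011 → (5.446,4.000)–(5.168,5.000)
cell (5,5): code 0001 → (5.168,5.000)–(5.000,5.176)
total: 20 segments, chained into 1 closed loop(s), length Σ = 16.624394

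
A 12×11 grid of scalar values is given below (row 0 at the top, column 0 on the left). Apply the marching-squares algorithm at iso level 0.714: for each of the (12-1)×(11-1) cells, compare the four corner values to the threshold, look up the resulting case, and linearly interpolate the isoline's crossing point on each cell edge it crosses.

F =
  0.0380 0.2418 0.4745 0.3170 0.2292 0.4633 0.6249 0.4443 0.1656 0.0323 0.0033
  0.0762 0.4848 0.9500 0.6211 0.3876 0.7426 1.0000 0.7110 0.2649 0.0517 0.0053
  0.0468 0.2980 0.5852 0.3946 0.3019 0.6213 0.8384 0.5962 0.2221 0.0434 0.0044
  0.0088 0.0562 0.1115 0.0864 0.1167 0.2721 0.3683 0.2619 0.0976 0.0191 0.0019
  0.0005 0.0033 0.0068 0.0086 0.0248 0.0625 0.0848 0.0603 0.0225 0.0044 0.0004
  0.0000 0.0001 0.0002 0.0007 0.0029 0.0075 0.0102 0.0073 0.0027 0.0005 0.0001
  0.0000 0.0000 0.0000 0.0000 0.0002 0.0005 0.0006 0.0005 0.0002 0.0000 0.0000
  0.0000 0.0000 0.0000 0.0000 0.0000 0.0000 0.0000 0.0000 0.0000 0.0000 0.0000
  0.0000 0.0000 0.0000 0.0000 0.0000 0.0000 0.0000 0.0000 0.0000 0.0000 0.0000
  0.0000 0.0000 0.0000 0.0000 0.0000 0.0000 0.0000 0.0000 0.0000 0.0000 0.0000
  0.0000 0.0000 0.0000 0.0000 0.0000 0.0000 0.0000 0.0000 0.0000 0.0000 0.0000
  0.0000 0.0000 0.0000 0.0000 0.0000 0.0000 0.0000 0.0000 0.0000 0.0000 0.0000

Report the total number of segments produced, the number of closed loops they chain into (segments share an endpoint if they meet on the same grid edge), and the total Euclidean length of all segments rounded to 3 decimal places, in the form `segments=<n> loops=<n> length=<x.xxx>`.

cell (0,1): code 0100 → (0.504,2.000)–(1.000,1.493)
cell (0,2): code 1000 → (1.000,2.718)–(0.504,2.000)
cell (0,4): code 0100 → (0.898,5.000)–(1.000,4.919)
cell (0,5): code 1100 → (0.238,6.000)–(0.898,5.000)
cell (0,6): code 1000 → (1.000,6.990)–(0.238,6.000)
cell (1,1): code 0010 → (1.000,1.493)–(1.647,2.000)
cell (1,2): code 0001 → (1.647,2.000)–(1.000,2.718)
cell (1,4): code 0010 → (1.000,4.919)–(1.236,5.000)
cell (1,5): code 0111 → (1.236,5.000)–(2.000,5.427)
cell (1,6): code 1001 → (2.000,6.514)–(1.000,6.990)
cell (2,5): code 0010 → (2.000,5.427)–(2.265,6.000)
cell (2,6): code 0001 → (2.265,6.000)–(2.000,6.514)
total: 12 segments, chained into 2 closed loop(s), length Σ = 9.389228

segments=12 loops=2 length=9.389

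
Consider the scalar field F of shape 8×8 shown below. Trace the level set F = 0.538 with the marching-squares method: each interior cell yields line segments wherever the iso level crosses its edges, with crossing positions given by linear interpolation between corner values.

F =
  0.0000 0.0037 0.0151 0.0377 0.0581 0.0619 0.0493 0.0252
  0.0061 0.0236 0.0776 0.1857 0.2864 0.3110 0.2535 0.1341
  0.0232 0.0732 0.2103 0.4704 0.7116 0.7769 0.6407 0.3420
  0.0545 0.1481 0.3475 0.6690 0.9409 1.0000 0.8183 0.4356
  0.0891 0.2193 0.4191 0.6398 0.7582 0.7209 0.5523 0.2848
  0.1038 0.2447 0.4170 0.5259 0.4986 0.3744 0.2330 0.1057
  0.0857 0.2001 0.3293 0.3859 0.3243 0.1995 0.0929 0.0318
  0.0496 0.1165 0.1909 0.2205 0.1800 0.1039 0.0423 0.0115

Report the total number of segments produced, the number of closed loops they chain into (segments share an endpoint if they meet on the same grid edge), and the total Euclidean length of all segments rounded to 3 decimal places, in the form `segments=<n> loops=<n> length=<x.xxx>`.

cell (1,3): code 0100 → (1.592,4.000)–(2.000,3.280)
cell (1,4): code 1100 → (1.487,5.000)–(1.592,4.000)
cell (1,5): code 1100 → (1.735,6.000)–(1.487,5.000)
cell (1,6): code 1000 → (2.000,6.344)–(1.735,6.000)
cell (2,2): code 0100 → (2.340,3.000)–(3.000,2.593)
cell (2,3): code 1110 → (2.000,3.280)–(2.340,3.000)
cell (2,6): code 1001 → (3.000,6.732)–(2.000,6.344)
cell (3,2): code 0110 → (3.000,2.593)–(4.000,2.539)
cell (3,6): code 1001 → (4.000,6.053)–(3.000,6.732)
cell (4,2): code 0010 → (4.000,2.539)–(4.894,3.000)
cell (4,3): code 0011 → (4.894,3.000)–(4.848,4.000)
cell (4,4): code 0011 → (4.848,4.000)–(4.528,5.000)
cell (4,5): code 0011 → (4.528,5.000)–(4.045,6.000)
cell (4,6): code 0001 → (4.045,6.000)–(4.000,6.053)
total: 14 segments, chained into 1 closed loop(s), length Σ = 12.033774

segments=14 loops=1 length=12.034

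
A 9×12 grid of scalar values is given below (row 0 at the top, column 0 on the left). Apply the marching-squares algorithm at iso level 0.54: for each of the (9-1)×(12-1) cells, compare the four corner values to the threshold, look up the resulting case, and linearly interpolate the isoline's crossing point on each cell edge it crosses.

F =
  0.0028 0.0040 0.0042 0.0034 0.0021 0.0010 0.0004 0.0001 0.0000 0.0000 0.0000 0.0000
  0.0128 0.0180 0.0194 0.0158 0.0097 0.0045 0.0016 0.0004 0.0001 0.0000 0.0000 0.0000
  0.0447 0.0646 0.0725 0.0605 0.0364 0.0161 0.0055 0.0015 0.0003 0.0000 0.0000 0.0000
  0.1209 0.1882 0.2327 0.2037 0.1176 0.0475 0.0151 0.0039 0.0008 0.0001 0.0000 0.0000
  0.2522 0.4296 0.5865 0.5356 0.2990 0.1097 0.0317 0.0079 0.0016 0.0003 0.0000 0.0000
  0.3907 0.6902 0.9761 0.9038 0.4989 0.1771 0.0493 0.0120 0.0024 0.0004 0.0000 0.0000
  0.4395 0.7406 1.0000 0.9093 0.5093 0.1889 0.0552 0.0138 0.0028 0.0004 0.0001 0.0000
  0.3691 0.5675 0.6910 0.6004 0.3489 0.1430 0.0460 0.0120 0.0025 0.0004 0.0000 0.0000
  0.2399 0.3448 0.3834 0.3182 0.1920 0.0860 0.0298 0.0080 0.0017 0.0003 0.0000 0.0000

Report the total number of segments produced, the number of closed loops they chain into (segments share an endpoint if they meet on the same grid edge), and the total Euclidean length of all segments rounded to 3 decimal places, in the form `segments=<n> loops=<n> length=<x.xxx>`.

cell (3,1): code 0100 → (3.869,2.000)–(4.000,1.704)
cell (3,2): code 1000 → (4.000,2.914)–(3.869,2.000)
cell (4,0): code 0100 → (4.424,1.000)–(5.000,0.498)
cell (4,1): code 1110 → (4.000,1.704)–(4.424,1.000)
cell (4,2): code 1101 → (4.012,3.000)–(4.000,2.914)
cell (4,3): code 1000 → (5.000,3.898)–(4.012,3.000)
cell (5,0): code 0110 → (5.000,0.498)–(6.000,0.334)
cell (5,3): code 1001 → (6.000,3.923)–(5.000,3.898)
cell (6,0): code 0110 → (6.000,0.334)–(7.000,0.861)
cell (6,3): code 1001 → (7.000,3.240)–(6.000,3.923)
cell (7,0): code 0010 → (7.000,0.861)–(7.123,1.000)
cell (7,1): code 0011 → (7.123,1.000)–(7.491,2.000)
cell (7,2): code 0011 → (7.491,2.000)–(7.214,3.000)
cell (7,3): code 0001 → (7.214,3.000)–(7.000,3.240)
total: 14 segments, chained into 1 closed loop(s), length Σ = 11.221025

segments=14 loops=1 length=11.221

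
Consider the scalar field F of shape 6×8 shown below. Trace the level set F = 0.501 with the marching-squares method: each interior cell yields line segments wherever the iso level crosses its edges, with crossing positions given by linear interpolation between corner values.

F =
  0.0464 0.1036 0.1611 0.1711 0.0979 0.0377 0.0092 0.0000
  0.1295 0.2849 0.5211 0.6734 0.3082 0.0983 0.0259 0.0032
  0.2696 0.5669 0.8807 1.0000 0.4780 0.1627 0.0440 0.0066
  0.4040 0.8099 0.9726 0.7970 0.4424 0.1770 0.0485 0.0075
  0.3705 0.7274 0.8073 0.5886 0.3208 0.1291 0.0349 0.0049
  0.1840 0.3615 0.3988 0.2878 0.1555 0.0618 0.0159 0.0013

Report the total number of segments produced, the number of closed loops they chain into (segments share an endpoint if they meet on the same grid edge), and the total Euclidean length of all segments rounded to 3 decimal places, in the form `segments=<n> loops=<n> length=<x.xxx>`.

cell (0,1): code 0100 → (0.944,2.000)–(1.000,1.915)
cell (0,2): code 1100 → (0.657,3.000)–(0.944,2.000)
cell (0,3): code 1000 → (1.000,3.472)–(0.657,3.000)
cell (1,0): code 0100 → (1.766,1.000)–(2.000,0.778)
cell (1,1): code 1110 → (1.000,1.915)–(1.766,1.000)
cell (1,3): code 1001 → (2.000,3.956)–(1.000,3.472)
cell (2,0): code 0110 → (2.000,0.778)–(3.000,0.239)
cell (2,3): code 1001 → (3.000,3.835)–(2.000,3.956)
cell (3,0): code 0110 → (3.000,0.239)–(4.000,0.366)
cell (3,3): code 1001 → (4.000,3.327)–(3.000,3.835)
cell (4,0): code 0010 → (4.000,0.366)–(4.619,1.000)
cell (4,1): code 0011 → (4.619,1.000)–(4.750,2.000)
cell (4,2): code 0011 → (4.750,2.000)–(4.291,3.000)
cell (4,3): code 0001 → (4.291,3.000)–(4.000,3.327)
total: 14 segments, chained into 1 closed loop(s), length Σ = 12.058108

segments=14 loops=1 length=12.058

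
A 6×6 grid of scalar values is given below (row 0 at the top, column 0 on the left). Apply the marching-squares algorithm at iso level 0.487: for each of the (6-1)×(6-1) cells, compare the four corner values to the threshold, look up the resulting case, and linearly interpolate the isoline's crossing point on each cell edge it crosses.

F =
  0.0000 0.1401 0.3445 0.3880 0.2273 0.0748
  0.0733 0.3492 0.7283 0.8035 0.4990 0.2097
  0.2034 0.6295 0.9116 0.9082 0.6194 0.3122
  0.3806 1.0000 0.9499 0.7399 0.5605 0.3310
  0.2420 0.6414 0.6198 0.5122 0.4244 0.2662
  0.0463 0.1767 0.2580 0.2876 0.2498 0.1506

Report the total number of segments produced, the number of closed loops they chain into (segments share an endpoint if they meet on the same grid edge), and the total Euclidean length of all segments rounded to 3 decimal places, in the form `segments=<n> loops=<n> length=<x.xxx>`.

cell (0,1): code 0100 → (0.371,2.000)–(1.000,1.363)
cell (0,2): code 1100 → (0.238,3.000)–(0.371,2.000)
cell (0,3): code 1100 → (0.956,4.000)–(0.238,3.000)
cell (0,4): code 1000 → (1.000,4.041)–(0.956,4.000)
cell (1,0): code 0100 → (1.492,1.000)–(2.000,0.666)
cell (1,1): code 1110 → (1.000,1.363)–(1.492,1.000)
cell (1,4): code 1001 → (2.000,4.431)–(1.000,4.041)
cell (2,0): code 0110 → (2.000,0.666)–(3.000,0.172)
cell (2,4): code 1001 → (3.000,4.320)–(2.000,4.431)
cell (3,0): code 0110 → (3.000,0.172)–(4.000,0.613)
cell (3,3): code 1011 → (4.000,3.287)–(3.540,4.000)
cell (3,4): code 0001 → (3.540,4.000)–(3.000,4.320)
cell (4,0): code 0010 → (4.000,0.613)–(4.332,1.000)
cell (4,1): code 0011 → (4.332,1.000)–(4.367,2.000)
cell (4,2): code 0011 → (4.367,2.000)–(4.112,3.000)
cell (4,3): code 0001 → (4.112,3.000)–(4.000,3.287)
total: 16 segments, chained into 1 closed loop(s), length Σ = 13.029363

segments=16 loops=1 length=13.029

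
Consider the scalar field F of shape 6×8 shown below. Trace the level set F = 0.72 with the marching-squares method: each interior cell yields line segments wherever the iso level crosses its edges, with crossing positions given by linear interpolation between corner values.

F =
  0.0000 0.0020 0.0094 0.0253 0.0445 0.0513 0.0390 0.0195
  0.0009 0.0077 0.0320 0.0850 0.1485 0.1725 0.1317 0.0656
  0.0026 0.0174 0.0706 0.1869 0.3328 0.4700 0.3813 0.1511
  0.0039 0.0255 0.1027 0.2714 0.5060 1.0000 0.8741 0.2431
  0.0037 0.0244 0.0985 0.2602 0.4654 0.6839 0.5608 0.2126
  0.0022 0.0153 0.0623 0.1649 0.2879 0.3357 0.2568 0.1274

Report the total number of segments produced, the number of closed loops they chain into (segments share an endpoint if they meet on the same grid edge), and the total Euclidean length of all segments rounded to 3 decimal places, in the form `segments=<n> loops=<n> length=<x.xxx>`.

segments=6 loops=1 length=4.870

cell (2,4): code 0100 → (2.472,5.000)–(3.000,4.433)
cell (2,5): code 1100 → (2.687,6.000)–(2.472,5.000)
cell (2,6): code 1000 → (3.000,6.244)–(2.687,6.000)
cell (3,4): code 0010 → (3.000,4.433)–(3.886,5.000)
cell (3,5): code 0011 → (3.886,5.000)–(3.492,6.000)
cell (3,6): code 0001 → (3.492,6.000)–(3.000,6.244)
total: 6 segments, chained into 1 closed loop(s), length Σ = 4.870143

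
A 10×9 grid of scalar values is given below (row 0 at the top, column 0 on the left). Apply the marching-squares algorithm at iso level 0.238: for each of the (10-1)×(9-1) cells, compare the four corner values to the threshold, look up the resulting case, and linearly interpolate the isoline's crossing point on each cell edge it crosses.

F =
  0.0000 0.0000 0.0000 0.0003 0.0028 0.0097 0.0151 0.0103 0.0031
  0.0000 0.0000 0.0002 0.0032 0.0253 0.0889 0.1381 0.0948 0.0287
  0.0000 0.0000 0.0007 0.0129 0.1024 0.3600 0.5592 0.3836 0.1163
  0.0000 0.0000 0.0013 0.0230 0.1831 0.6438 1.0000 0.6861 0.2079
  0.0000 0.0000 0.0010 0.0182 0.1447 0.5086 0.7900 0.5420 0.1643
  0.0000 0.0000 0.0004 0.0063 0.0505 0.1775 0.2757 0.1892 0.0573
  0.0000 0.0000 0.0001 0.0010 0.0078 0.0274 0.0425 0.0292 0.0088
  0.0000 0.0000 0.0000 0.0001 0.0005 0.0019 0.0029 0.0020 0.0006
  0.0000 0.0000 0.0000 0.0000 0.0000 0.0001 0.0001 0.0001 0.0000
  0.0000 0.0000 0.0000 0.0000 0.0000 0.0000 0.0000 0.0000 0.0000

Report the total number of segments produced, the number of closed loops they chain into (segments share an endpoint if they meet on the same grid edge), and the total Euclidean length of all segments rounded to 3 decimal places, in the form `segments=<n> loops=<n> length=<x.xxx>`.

segments=14 loops=1 length=12.037

cell (1,4): code 0100 → (1.550,5.000)–(2.000,4.526)
cell (1,5): code 1100 → (1.237,6.000)–(1.550,5.000)
cell (1,6): code 1100 → (1.496,7.000)–(1.237,6.000)
cell (1,7): code 1000 → (2.000,7.545)–(1.496,7.000)
cell (2,4): code 0110 → (2.000,4.526)–(3.000,4.119)
cell (2,7): code 1001 → (3.000,7.937)–(2.000,7.545)
cell (3,4): code 0110 → (3.000,4.119)–(4.000,4.256)
cell (3,7): code 1001 → (4.000,7.805)–(3.000,7.937)
cell (4,4): code 0010 → (4.000,4.256)–(4.817,5.000)
cell (4,5): code 0111 → (4.817,5.000)–(5.000,5.616)
cell (4,6): code 1011 → (5.000,6.436)–(4.862,7.000)
cell (4,7): code 0001 → (4.862,7.000)–(4.000,7.805)
cell (5,5): code 0010 → (5.000,5.616)–(5.162,6.000)
cell (5,6): code 0001 → (5.162,6.000)–(5.000,6.436)
total: 14 segments, chained into 1 closed loop(s), length Σ = 12.037166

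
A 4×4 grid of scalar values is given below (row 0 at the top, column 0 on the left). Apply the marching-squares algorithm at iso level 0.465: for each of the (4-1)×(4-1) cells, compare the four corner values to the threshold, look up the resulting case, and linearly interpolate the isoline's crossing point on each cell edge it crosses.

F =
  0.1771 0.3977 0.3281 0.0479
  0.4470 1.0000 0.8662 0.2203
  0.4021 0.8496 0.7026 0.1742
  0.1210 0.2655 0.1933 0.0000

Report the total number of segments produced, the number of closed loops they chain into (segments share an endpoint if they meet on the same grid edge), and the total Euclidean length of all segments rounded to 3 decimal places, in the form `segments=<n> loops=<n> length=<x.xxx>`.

segments=8 loops=1 length=8.063

cell (0,0): code 0100 → (0.112,1.000)–(1.000,0.033)
cell (0,1): code 1100 → (0.254,2.000)–(0.112,1.000)
cell (0,2): code 1000 → (1.000,2.621)–(0.254,2.000)
cell (1,0): code 0110 → (1.000,0.033)–(2.000,0.141)
cell (1,2): code 1001 → (2.000,2.450)–(1.000,2.621)
cell (2,0): code 0010 → (2.000,0.141)–(2.658,1.000)
cell (2,1): code 0011 → (2.658,1.000)–(2.467,2.000)
cell (2,2): code 0001 → (2.467,2.000)–(2.000,2.450)
total: 8 segments, chained into 1 closed loop(s), length Σ = 8.063225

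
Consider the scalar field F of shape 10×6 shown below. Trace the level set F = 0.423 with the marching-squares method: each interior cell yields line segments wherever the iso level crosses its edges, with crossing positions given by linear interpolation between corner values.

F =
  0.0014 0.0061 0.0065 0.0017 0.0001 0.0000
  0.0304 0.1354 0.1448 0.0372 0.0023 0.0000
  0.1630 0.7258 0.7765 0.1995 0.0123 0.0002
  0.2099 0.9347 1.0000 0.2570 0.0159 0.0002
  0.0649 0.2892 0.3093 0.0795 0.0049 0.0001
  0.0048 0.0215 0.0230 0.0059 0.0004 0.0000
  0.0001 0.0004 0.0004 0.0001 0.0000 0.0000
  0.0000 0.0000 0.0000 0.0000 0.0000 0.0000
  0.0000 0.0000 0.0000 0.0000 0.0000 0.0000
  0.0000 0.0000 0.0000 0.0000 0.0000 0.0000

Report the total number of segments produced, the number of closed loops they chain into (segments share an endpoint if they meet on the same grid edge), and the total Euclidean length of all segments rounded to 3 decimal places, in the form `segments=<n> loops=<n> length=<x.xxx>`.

segments=8 loops=1 length=7.805

cell (1,0): code 0100 → (1.487,1.000)–(2.000,0.462)
cell (1,1): code 1100 → (1.440,2.000)–(1.487,1.000)
cell (1,2): code 1000 → (2.000,2.613)–(1.440,2.000)
cell (2,0): code 0110 → (2.000,0.462)–(3.000,0.294)
cell (2,2): code 1001 → (3.000,2.777)–(2.000,2.613)
cell (3,0): code 0010 → (3.000,0.294)–(3.793,1.000)
cell (3,1): code 0011 → (3.793,1.000)–(3.835,2.000)
cell (3,2): code 0001 → (3.835,2.000)–(3.000,2.777)
total: 8 segments, chained into 1 closed loop(s), length Σ = 7.804530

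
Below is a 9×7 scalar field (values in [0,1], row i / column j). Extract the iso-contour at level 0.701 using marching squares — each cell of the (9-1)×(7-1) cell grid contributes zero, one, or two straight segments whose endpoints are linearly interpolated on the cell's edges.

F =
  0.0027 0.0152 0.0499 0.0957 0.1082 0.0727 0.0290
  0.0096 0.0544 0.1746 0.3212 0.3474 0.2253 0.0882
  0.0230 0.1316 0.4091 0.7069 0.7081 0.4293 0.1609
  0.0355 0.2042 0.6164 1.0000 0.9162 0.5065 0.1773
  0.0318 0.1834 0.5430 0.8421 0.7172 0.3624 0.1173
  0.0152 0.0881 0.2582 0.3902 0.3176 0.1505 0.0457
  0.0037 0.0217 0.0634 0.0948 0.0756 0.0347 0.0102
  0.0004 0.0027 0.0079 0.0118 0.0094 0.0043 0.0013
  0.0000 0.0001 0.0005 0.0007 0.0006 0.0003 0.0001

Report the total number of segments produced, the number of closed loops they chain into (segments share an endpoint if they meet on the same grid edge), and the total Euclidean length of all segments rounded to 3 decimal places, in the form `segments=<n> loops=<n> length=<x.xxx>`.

segments=10 loops=1 length=7.249

cell (1,2): code 0100 → (1.985,3.000)–(2.000,2.980)
cell (1,3): code 1100 → (1.980,4.000)–(1.985,3.000)
cell (1,4): code 1000 → (2.000,4.025)–(1.980,4.000)
cell (2,2): code 0110 → (2.000,2.980)–(3.000,2.221)
cell (2,4): code 1001 → (3.000,4.525)–(2.000,4.025)
cell (3,2): code 0110 → (3.000,2.221)–(4.000,2.528)
cell (3,4): code 1001 → (4.000,4.046)–(3.000,4.525)
cell (4,2): code 0010 → (4.000,2.528)–(4.312,3.000)
cell (4,3): code 0011 → (4.312,3.000)–(4.041,4.000)
cell (4,4): code 0001 → (4.041,4.000)–(4.000,4.046)
total: 10 segments, chained into 1 closed loop(s), length Σ = 7.249347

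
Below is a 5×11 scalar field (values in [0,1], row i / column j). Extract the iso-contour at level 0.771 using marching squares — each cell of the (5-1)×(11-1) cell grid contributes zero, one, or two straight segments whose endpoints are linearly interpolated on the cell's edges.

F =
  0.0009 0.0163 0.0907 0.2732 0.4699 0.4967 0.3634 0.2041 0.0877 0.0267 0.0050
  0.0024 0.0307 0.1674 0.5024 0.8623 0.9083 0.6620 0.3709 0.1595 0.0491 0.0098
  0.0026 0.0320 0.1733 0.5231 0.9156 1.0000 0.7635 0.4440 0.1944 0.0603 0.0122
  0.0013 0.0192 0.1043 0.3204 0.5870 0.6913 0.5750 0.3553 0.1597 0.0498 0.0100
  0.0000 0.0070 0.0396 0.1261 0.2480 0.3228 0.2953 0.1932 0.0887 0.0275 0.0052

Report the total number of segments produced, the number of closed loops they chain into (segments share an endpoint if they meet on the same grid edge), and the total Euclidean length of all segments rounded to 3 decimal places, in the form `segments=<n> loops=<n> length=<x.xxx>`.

cell (0,3): code 0100 → (0.767,4.000)–(1.000,3.746)
cell (0,4): code 1100 → (0.666,5.000)–(0.767,4.000)
cell (0,5): code 1000 → (1.000,5.557)–(0.666,5.000)
cell (1,3): code 0110 → (1.000,3.746)–(2.000,3.632)
cell (1,5): code 1001 → (2.000,5.968)–(1.000,5.557)
cell (2,3): code 0010 → (2.000,3.632)–(2.440,4.000)
cell (2,4): code 0011 → (2.440,4.000)–(2.742,5.000)
cell (2,5): code 0001 → (2.742,5.000)–(2.000,5.968)
total: 8 segments, chained into 1 closed loop(s), length Σ = 6.924832

segments=8 loops=1 length=6.925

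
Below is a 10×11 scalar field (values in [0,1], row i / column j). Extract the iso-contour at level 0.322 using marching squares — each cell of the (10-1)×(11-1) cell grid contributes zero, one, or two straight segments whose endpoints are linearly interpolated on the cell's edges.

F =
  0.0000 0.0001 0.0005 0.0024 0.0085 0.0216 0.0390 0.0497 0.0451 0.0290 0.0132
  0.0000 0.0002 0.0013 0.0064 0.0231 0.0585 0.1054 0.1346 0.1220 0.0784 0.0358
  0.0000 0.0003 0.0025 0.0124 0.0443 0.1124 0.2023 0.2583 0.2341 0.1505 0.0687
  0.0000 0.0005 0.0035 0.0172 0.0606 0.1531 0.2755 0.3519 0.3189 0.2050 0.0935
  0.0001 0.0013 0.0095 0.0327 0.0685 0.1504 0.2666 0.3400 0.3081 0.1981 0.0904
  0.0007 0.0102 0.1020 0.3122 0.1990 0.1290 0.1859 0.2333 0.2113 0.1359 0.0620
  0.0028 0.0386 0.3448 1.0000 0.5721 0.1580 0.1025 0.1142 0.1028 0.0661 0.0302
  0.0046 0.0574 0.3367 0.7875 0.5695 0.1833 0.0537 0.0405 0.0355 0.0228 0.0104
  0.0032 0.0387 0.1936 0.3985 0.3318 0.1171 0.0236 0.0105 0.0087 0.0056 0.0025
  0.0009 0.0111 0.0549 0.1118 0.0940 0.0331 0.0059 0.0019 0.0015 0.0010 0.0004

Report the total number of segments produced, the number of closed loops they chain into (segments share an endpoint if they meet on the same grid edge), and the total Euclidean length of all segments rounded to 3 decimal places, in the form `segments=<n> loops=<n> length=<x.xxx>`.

segments=18 loops=2 length=13.751

cell (2,6): code 0100 → (2.681,7.000)–(3.000,6.609)
cell (2,7): code 1000 → (3.000,7.906)–(2.681,7.000)
cell (3,6): code 0110 → (3.000,6.609)–(4.000,6.755)
cell (3,7): code 1001 → (4.000,7.564)–(3.000,7.906)
cell (4,6): code 0010 → (4.000,6.755)–(4.169,7.000)
cell (4,7): code 0001 → (4.169,7.000)–(4.000,7.564)
cell (5,1): code 0100 → (5.906,2.000)–(6.000,1.926)
cell (5,2): code 1100 → (5.014,3.000)–(5.906,2.000)
cell (5,3): code 1100 → (5.330,4.000)–(5.014,3.000)
cell (5,4): code 1000 → (6.000,4.604)–(5.330,4.000)
cell (6,1): code 0110 → (6.000,1.926)–(7.000,1.947)
cell (6,4): code 1001 → (7.000,4.641)–(6.000,4.604)
cell (7,1): code 0010 → (7.000,1.947)–(7.103,2.000)
cell (7,2): code 0111 → (7.103,2.000)–(8.000,2.627)
cell (7,4): code 1001 → (8.000,4.046)–(7.000,4.641)
cell (8,2): code 0010 → (8.000,2.627)–(8.267,3.000)
cell (8,3): code 0011 → (8.267,3.000)–(8.041,4.000)
cell (8,4): code 0001 → (8.041,4.000)–(8.000,4.046)
total: 18 segments, chained into 2 closed loop(s), length Σ = 13.750579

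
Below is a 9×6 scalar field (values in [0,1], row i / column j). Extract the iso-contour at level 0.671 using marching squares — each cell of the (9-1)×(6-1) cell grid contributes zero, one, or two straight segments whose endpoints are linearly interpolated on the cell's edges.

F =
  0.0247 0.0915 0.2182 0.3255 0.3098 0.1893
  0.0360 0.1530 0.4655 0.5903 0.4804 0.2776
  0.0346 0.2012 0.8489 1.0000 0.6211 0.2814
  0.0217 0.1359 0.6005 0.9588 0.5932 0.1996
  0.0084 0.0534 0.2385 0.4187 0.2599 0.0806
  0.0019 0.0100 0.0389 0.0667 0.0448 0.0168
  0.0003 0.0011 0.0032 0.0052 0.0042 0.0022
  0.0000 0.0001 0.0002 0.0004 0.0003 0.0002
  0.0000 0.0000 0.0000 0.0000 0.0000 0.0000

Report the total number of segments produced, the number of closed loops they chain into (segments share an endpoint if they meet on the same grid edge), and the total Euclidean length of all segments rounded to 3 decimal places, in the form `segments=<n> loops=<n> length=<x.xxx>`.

segments=8 loops=1 length=6.808

cell (1,1): code 0100 → (1.536,2.000)–(2.000,1.725)
cell (1,2): code 1100 → (1.197,3.000)–(1.536,2.000)
cell (1,3): code 1000 → (2.000,3.868)–(1.197,3.000)
cell (2,1): code 0010 → (2.000,1.725)–(2.716,2.000)
cell (2,2): code 0111 → (2.716,2.000)–(3.000,2.197)
cell (2,3): code 1001 → (3.000,3.787)–(2.000,3.868)
cell (3,2): code 0010 → (3.000,2.197)–(3.533,3.000)
cell (3,3): code 0001 → (3.533,3.000)–(3.000,3.787)
total: 8 segments, chained into 1 closed loop(s), length Σ = 6.808009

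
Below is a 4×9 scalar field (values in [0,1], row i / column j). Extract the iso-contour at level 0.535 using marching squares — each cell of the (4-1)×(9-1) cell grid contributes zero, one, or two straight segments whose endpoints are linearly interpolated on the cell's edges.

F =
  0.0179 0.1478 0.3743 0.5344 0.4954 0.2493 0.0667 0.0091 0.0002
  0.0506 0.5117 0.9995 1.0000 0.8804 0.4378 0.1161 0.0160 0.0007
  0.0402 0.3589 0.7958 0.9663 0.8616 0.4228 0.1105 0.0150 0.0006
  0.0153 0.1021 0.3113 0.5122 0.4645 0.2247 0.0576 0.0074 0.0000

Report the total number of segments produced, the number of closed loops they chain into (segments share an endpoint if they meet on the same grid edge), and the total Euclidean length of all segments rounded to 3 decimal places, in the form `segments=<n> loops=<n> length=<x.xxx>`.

segments=10 loops=1 length=10.499

cell (0,1): code 0100 → (0.257,2.000)–(1.000,1.048)
cell (0,2): code 1100 → (0.001,3.000)–(0.257,2.000)
cell (0,3): code 1100 → (0.103,4.000)–(0.001,3.000)
cell (0,4): code 1000 → (1.000,4.780)–(0.103,4.000)
cell (1,1): code 0110 → (1.000,1.048)–(2.000,1.403)
cell (1,4): code 1001 → (2.000,4.744)–(1.000,4.780)
cell (2,1): code 0010 → (2.000,1.403)–(2.538,2.000)
cell (2,2): code 0011 → (2.538,2.000)–(2.950,3.000)
cell (2,3): code 0011 → (2.950,3.000)–(2.822,4.000)
cell (2,4): code 0001 → (2.822,4.000)–(2.000,4.744)
total: 10 segments, chained into 1 closed loop(s), length Σ = 10.498546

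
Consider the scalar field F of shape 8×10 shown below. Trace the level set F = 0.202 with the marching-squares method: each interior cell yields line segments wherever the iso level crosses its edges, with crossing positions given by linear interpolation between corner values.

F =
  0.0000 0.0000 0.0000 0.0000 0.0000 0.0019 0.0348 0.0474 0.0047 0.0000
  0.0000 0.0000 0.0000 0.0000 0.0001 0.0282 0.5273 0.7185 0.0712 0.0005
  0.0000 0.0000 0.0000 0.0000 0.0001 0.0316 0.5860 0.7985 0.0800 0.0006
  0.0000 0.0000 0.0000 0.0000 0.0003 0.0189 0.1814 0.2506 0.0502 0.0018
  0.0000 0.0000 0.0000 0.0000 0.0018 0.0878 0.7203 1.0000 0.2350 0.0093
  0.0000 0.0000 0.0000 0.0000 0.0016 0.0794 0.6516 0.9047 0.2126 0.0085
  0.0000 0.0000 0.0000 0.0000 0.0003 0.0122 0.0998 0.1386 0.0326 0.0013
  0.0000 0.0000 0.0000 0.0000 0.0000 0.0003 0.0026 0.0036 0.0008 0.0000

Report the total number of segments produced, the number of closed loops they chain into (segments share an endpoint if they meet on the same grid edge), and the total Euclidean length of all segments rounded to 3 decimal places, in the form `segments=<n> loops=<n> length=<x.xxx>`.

segments=18 loops=1 length=16.131

cell (0,5): code 0100 → (0.339,6.000)–(1.000,5.348)
cell (0,6): code 1100 → (0.230,7.000)–(0.339,6.000)
cell (0,7): code 1000 → (1.000,7.798)–(0.230,7.000)
cell (1,5): code 0110 → (1.000,5.348)–(2.000,5.307)
cell (1,7): code 1001 → (2.000,7.830)–(1.000,7.798)
cell (2,5): code 0010 → (2.000,5.307)–(2.949,6.000)
cell (2,6): code 0111 → (2.949,6.000)–(3.000,6.298)
cell (2,7): code 1001 → (3.000,7.243)–(2.000,7.830)
cell (3,5): code 0100 → (3.038,6.000)–(4.000,5.181)
cell (3,6): code 1110 → (3.000,6.298)–(3.038,6.000)
cell (3,7): code 1101 → (3.821,8.000)–(3.000,7.243)
cell (3,8): code 1000 → (4.000,8.146)–(3.821,8.000)
cell (4,5): code 0110 → (4.000,5.181)–(5.000,5.214)
cell (4,8): code 1001 → (5.000,8.052)–(4.000,8.146)
cell (5,5): code 0010 → (5.000,5.214)–(5.815,6.000)
cell (5,6): code 0011 → (5.815,6.000)–(5.917,7.000)
cell (5,7): code 0011 → (5.917,7.000)–(5.059,8.000)
cell (5,8): code 0001 → (5.059,8.000)–(5.000,8.052)
total: 18 segments, chained into 1 closed loop(s), length Σ = 16.131097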